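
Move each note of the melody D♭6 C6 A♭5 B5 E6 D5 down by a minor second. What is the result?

C6 B5 G5 A#5 D#6 C#5

A minor second down from Db6 gives C6.
A minor second down from C6 gives B5.
A minor second down from Ab5 gives G5.
B5 down a minor second is A#5.
E6 down a minor second is D#6.
D5 down a minor second is C#5.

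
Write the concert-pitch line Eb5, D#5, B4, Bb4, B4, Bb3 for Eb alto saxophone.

C6 B#5 G#5 G5 G#5 G4

Written C4 sounds as Eb3 on the Eb alto saxophone, so concert pitches are written a major sixth up.
Eb5 → C6
D#5 → B#5
B4 → G#5
Bb4 → G5
B4 → G#5
Bb3 → G4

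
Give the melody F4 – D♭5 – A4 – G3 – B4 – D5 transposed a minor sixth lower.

A3 F4 C#4 B2 D#4 F#4

A minor sixth down from F4 gives A3.
Db5 down a minor sixth is F4.
A4 down a minor sixth is C#4.
G3: a sixth down reaches B, and 8 semitones makes it B2.
B4 down a minor sixth is D#4.
D5 down a minor sixth is F#4.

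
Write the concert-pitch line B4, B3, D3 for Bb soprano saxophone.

C#5 C#4 E3

The Bb soprano saxophone sounds a major second below written, so the written part must be a major second above concert — transpose each note up.
B4 gives C#5
B3 gives C#4
D3 gives E3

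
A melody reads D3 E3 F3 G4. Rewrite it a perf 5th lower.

D3 -> G2
E3 -> A2
F3 -> Bb2
G4 -> C4

G2 A2 Bb2 C4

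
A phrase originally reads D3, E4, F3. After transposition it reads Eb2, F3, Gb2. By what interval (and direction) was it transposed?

From D3 to Eb2 is 7 letter names — a seventh of some quality.
Eb2 to D3 is 11 semitones, which makes it a major seventh; the second version is lower, so the direction is down.
Checking another pair — F3 → Gb2 — gives the same interval.

down a major seventh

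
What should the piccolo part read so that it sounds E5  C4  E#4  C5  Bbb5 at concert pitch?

The piccolo sounds a perfect octave above written, so the written part must be a perfect octave below concert — transpose each note down.
E5 gives E4
C4 gives C3
E#4 gives E#3
C5 gives C4
Bbb5 gives Bbb4

E4 C3 E#3 C4 Bbb4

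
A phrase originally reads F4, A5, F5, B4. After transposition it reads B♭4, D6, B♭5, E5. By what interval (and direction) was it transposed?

Take the first pair: F4 → Bb4. F to B spans 4 letter names, so the interval is some kind of fourth.
F4 to Bb4 is 5 semitones, which makes it a perfect fourth; the second version is higher, so the direction is up.
Checking another pair — B4 → E5 — gives the same interval.

up a perfect fourth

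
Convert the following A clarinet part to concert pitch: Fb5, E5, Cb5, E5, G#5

Db5 C#5 Ab4 C#5 E#5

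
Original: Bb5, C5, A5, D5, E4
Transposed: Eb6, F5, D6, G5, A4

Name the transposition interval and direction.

up a perfect fourth

Take the first pair: Bb5 → Eb6. B to E spans 4 letter names, so the interval is some kind of fourth.
Bb5 to Eb6 is 5 semitones, which makes it a perfect fourth; the second version is higher, so the direction is up.
Checking another pair — E4 → A4 — gives the same interval.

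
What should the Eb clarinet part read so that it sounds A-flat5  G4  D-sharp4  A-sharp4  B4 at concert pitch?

F5 E4 B#3 F##4 G#4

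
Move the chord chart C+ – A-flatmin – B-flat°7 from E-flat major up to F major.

D+ Bbmin C°7

E-flat major up to F major is a major second; each chord root moves by that interval while the quality stays the same.
C+: root C up a major second → D, giving D+.
A-flatmin: root A-flat up a major second → Bb, giving Bbmin.
B-flat°7: root B-flat up a major second → C, giving C°7.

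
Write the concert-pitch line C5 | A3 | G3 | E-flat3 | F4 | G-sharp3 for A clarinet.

Written C4 sounds as A3 on the A clarinet, so concert pitches are written a minor third up.
C5 -> Eb5
A3 -> C4
G3 -> Bb3
Eb3 -> Gb3
F4 -> Ab4
G#3 -> B3

Eb5 C4 Bb3 Gb3 Ab4 B3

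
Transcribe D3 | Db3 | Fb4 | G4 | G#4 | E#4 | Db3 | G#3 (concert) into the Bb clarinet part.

E3 Eb3 Gb4 A4 A#4 F##4 Eb3 A#3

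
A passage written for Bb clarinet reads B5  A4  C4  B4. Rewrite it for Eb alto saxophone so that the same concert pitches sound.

F#6 E5 G4 F#5

First find concert pitch: the Bb clarinet sounds a major second below written, so B5 A4 C4 B4 sounds A5 G4 Bb3 A4.
Then write for Eb alto saxophone: it sounds a major sixth below written, so the part must be a major sixth above concert.
A5 → F#6
G4 → E5
Bb3 → G4
A4 → F#5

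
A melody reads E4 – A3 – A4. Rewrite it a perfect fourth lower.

B3 E3 E4

E4: a fourth down reaches B, and 5 semitones makes it B3.
A3 down a perfect fourth is E3.
A4 down a perfect fourth is E4.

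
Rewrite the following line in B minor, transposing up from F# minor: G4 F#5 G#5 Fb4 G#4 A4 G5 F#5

C5 B5 C#6 Bbb4 C#5 D5 C6 B5

From F# up to B is a perfect fourth; apply that to each pitch.
G4 -> C5
F#5 -> B5
G#5 -> C#6
Fb4 -> Bbb4
G#4 -> C#5
A4 -> D5
G5 -> C6
F#5 -> B5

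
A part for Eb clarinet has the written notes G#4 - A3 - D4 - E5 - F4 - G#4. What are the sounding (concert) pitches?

Written C4 on the Eb clarinet sounds as Eb4, a minor third higher; apply that shift to every note.
G#4 -> B4
A3 -> C4
D4 -> F4
E5 -> G5
F4 -> Ab4
G#4 -> B4

B4 C4 F4 G5 Ab4 B4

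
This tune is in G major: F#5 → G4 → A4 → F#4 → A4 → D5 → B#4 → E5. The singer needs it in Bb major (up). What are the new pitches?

From G up to Bb is a minor third; apply that to each pitch.
F#5 becomes A5
G4 becomes Bb4
A4 becomes C5
F#4 becomes A4
A4 becomes C5
D5 becomes F5
B#4 becomes D#5
E5 becomes G5

A5 Bb4 C5 A4 C5 F5 D#5 G5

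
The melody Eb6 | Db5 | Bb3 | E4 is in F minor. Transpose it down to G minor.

From F down to G is a minor seventh; apply that to each pitch.
Eb6 becomes F5
Db5 becomes Eb4
Bb3 becomes C3
E4 becomes F#3

F5 Eb4 C3 F#3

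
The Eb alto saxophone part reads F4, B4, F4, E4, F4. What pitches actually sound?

The Eb alto saxophone sounds a major sixth below written, so transpose each written note down a major sixth.
F4 → Ab3
B4 → D4
F4 → Ab3
E4 → G3
F4 → Ab3

Ab3 D4 Ab3 G3 Ab3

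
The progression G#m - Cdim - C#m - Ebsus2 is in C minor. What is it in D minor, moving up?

A#m Ddim D#m Fsus2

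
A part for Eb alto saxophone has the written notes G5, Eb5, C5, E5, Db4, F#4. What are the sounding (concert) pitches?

Bb4 Gb4 Eb4 G4 Fb3 A3

Written C4 on the Eb alto saxophone sounds as Eb3, a major sixth lower; apply that shift to every note.
G5 gives Bb4
Eb5 gives Gb4
C5 gives Eb4
E5 gives G4
Db4 gives Fb3
F#4 gives A3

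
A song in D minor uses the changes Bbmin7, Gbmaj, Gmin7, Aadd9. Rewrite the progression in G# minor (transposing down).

Emin7 Cmaj C#min7 D#add9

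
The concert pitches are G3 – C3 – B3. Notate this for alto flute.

The alto flute sounds a perfect fourth below written, so the written part must be a perfect fourth above concert — transpose each note up.
G3 -> C4
C3 -> F3
B3 -> E4

C4 F3 E4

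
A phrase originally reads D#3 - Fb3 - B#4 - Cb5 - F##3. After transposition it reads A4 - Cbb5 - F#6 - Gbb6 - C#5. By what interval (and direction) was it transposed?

From D#3 to A4 is 12 letter names — a twelfth of some quality.
D#3 to A4 is 18 semitones, which makes it a diminished twelfth; the second version is higher, so the direction is up.
Checking another pair — F##3 → C#5 — gives the same interval.

up a diminished twelfth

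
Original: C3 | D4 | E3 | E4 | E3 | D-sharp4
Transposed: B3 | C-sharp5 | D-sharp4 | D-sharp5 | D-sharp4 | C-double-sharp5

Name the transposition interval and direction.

up a major seventh

Take the first pair: C3 → B3. C to B spans 7 letter names, so the interval is some kind of seventh.
C3 to B3 is 11 semitones, which makes it a major seventh; the second version is higher, so the direction is up.
Checking another pair — D#4 → C##5 — gives the same interval.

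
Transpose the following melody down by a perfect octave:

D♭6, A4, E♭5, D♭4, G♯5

Db5 A3 Eb4 Db3 G#4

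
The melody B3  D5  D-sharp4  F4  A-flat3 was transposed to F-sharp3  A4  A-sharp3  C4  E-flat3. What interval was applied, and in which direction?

Take the first pair: B3 → F#3. B to F spans 4 letter names, so the interval is some kind of fourth.
F#3 to B3 is 5 semitones, which makes it a perfect fourth; the second version is lower, so the direction is down.
Checking another pair — Ab3 → Eb3 — gives the same interval.

down a perfect fourth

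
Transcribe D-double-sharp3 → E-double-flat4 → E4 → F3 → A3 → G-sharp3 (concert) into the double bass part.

D##4 Ebb5 E5 F4 A4 G#4

Written C4 sounds as C3 on the double bass, so concert pitches are written a perfect octave up.
D##3 becomes D##4
Ebb4 becomes Ebb5
E4 becomes E5
F3 becomes F4
A3 becomes A4
G#3 becomes G#4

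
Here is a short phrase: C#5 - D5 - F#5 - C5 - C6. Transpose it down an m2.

B#4 C#5 E#5 B4 B5

C#5: a second down reaches B, and 1 semitone makes it B#4.
D5: a second down reaches C, and 1 semitone makes it C#5.
A minor second down from F#5 gives E#5.
C5: a second down reaches B, and 1 semitone makes it B4.
C6: a second down reaches B, and 1 semitone makes it B5.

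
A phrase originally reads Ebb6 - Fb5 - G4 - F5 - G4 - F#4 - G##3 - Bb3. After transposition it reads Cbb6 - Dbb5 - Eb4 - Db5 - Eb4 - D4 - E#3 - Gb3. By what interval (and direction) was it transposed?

down a major third

From Ebb6 to Cbb6 is 3 letter names — a third of some quality.
Cbb6 to Ebb6 is 4 semitones, which makes it a major third; the second version is lower, so the direction is down.
Checking another pair — Bb3 → Gb3 — gives the same interval.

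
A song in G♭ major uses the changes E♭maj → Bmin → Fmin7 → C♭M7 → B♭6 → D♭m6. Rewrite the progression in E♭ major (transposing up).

Cmaj G#min Dmin7 AbM7 G6 Bbm6

G♭ major up to E♭ major is a major sixth; each chord root moves by that interval while the quality stays the same.
E♭maj: root E♭ up a major sixth → C, giving Cmaj.
Bmin: root B up a major sixth → G#, giving G#min.
Fmin7: root F up a major sixth → D, giving Dmin7.
C♭M7: root C♭ up a major sixth → Ab, giving AbM7.
B♭6: root B♭ up a major sixth → G, giving G6.
D♭m6: root D♭ up a major sixth → Bb, giving Bbm6.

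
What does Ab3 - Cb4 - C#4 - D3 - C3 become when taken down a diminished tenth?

F#2 A2 A##2 B#1 A#1

Ab3 -> F#2
Cb4 -> A2
C#4 -> A##2
D3 -> B#1
C3 -> A#1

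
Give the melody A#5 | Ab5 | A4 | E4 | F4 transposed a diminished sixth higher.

F6 Fbb6 Fb5 Cb5 Dbb5

A#5 gives F6
Ab5 gives Fbb6
A4 gives Fb5
E4 gives Cb5
F4 gives Dbb5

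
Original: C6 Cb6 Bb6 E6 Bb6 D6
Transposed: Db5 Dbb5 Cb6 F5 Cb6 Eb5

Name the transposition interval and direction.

From C6 to Db5 is 7 letter names — a seventh of some quality.
Db5 to C6 is 11 semitones, which makes it a major seventh; the second version is lower, so the direction is down.
Checking another pair — D6 → Eb5 — gives the same interval.

down a major seventh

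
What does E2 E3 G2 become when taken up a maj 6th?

E2 to C#3
E3 to C#4
G2 to E3

C#3 C#4 E3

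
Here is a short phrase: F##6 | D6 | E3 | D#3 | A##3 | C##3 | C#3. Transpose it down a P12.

B#4 G4 A1 G#1 D##2 F##1 F#1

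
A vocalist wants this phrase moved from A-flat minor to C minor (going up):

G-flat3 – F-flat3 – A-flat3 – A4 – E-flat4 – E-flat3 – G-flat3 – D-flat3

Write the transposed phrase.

Bb3 Ab3 C4 C#5 G4 G3 Bb3 F3

From A-flat up to C is a major third; apply that to each pitch.
Gb3 becomes Bb3
Fb3 becomes Ab3
Ab3 becomes C4
A4 becomes C#5
Eb4 becomes G4
Eb3 becomes G3
Gb3 becomes Bb3
Db3 becomes F3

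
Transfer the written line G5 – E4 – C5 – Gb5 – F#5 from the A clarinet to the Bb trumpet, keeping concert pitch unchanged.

F#5 D#4 B4 F5 E#5

First find concert pitch: the A clarinet sounds a minor third below written, so G5 E4 C5 Gb5 F#5 sounds E5 C#4 A4 Eb5 D#5.
Then write for Bb trumpet: it sounds a major second below written, so the part must be a major second above concert.
E5 → F#5
C#4 → D#4
A4 → B4
Eb5 → F5
D#5 → E#5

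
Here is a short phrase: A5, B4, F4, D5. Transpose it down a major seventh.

A5 down a major seventh is Bb4.
B4: a seventh down reaches C, and 11 semitones makes it C4.
A major seventh down from F4 gives Gb3.
D5 down a major seventh is Eb4.

Bb4 C4 Gb3 Eb4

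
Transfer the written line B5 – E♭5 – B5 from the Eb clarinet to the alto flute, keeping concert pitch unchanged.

G6 Cb6 G6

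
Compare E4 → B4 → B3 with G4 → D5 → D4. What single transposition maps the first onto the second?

Take the first pair: E4 → G4. E to G spans 3 letter names, so the interval is some kind of third.
E4 to G4 is 3 semitones, which makes it a minor third; the second version is higher, so the direction is up.
Checking another pair — B3 → D4 — gives the same interval.

up a minor third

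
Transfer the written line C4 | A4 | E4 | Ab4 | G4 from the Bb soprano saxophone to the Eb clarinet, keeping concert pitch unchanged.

G3 E4 B3 Eb4 D4

First find concert pitch: the Bb soprano saxophone sounds a major second below written, so C4 A4 E4 Ab4 G4 sounds Bb3 G4 D4 Gb4 F4.
Then write for Eb clarinet: it sounds a minor third above written, so the part must be a minor third below concert.
Bb3 → G3
G4 → E4
D4 → B3
Gb4 → Eb4
F4 → D4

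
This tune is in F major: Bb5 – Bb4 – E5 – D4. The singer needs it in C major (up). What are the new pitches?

From F up to C is a perfect fifth; apply that to each pitch.
Bb5 -> F6
Bb4 -> F5
E5 -> B5
D4 -> A4

F6 F5 B5 A4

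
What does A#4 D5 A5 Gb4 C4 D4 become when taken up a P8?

A perfect octave up from A#4 gives A#5.
A perfect octave up from D5 gives D6.
A5: an octave up reaches A, and 12 semitones makes it A6.
Gb4 up a perfect octave is Gb5.
A perfect octave up from C4 gives C5.
A perfect octave up from D4 gives D5.

A#5 D6 A6 Gb5 C5 D5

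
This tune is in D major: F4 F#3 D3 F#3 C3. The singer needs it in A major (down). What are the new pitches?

C4 C#3 A2 C#3 G2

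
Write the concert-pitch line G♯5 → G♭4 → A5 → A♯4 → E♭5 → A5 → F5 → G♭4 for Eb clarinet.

E#5 Eb4 F#5 F##4 C5 F#5 D5 Eb4

Written C4 sounds as Eb4 on the Eb clarinet, so concert pitches are written a minor third down.
G#5 becomes E#5
Gb4 becomes Eb4
A5 becomes F#5
A#4 becomes F##4
Eb5 becomes C5
A5 becomes F#5
F5 becomes D5
Gb4 becomes Eb4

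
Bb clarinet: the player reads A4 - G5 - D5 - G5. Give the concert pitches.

The Bb clarinet sounds a major second below written, so transpose each written note down a major second.
A4 to G4
G5 to F5
D5 to C5
G5 to F5

G4 F5 C5 F5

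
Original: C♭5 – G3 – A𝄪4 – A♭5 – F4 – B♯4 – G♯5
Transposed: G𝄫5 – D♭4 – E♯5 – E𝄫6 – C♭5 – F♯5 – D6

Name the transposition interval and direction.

Take the first pair: Cb5 → Gbb5. C to G spans 5 letter names, so the interval is some kind of fifth.
Cb5 to Gbb5 is 6 semitones, which makes it a diminished fifth; the second version is higher, so the direction is up.
Checking another pair — G#5 → D6 — gives the same interval.

up a diminished fifth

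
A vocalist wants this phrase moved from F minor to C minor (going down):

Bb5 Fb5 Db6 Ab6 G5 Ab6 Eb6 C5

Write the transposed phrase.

F5 Cb5 Ab5 Eb6 D5 Eb6 Bb5 G4

F minor to C minor down is a perfect fourth, so every note moves down by that interval.
Bb5 becomes F5
Fb5 becomes Cb5
Db6 becomes Ab5
Ab6 becomes Eb6
G5 becomes D5
Ab6 becomes Eb6
Eb6 becomes Bb5
C5 becomes G4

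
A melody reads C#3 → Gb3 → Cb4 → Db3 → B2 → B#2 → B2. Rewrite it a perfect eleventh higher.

C#3 becomes F#4
Gb3 becomes Cb5
Cb4 becomes Fb5
Db3 becomes Gb4
B2 becomes E4
B#2 becomes E#4
B2 becomes E4

F#4 Cb5 Fb5 Gb4 E4 E#4 E4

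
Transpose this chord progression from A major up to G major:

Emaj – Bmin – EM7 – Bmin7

A major up to G major is a minor seventh; each chord root moves by that interval while the quality stays the same.
Emaj: root E up a minor seventh → D, giving Dmaj.
Bmin: root B up a minor seventh → A, giving Amin.
EM7: root E up a minor seventh → D, giving DM7.
Bmin7: root B up a minor seventh → A, giving Amin7.

Dmaj Amin DM7 Amin7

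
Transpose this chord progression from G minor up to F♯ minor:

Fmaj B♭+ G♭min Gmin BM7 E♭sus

G minor up to F♯ minor is a major seventh; each chord root moves by that interval while the quality stays the same.
Fmaj: root F up a major seventh → E, giving Emaj.
B♭+: root B♭ up a major seventh → A, giving A+.
G♭min: root G♭ up a major seventh → F, giving Fmin.
Gmin: root G up a major seventh → F#, giving F#min.
BM7: root B up a major seventh → A#, giving A#M7.
E♭sus: root E♭ up a major seventh → D, giving Dsus.

Emaj A+ Fmin F#min A#M7 Dsus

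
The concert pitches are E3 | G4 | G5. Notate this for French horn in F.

Written C4 sounds as F3 on the French horn in F, so concert pitches are written a perfect fifth up.
E3 becomes B3
G4 becomes D5
G5 becomes D6

B3 D5 D6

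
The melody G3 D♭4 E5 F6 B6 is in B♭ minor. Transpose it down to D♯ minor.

B#2 F#3 G##4 A#5 D##6

From B♭ down to D♯ is a diminished sixth; apply that to each pitch.
G3 to B#2
Db4 to F#3
E5 to G##4
F6 to A#5
B6 to D##6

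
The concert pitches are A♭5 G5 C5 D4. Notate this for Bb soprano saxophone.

The Bb soprano saxophone sounds a major second below written, so the written part must be a major second above concert — transpose each note up.
Ab5 → Bb5
G5 → A5
C5 → D5
D4 → E4

Bb5 A5 D5 E4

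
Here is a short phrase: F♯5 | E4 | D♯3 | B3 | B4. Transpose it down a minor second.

F#5 to E#5
E4 to D#4
D#3 to C##3
B3 to A#3
B4 to A#4

E#5 D#4 C##3 A#3 A#4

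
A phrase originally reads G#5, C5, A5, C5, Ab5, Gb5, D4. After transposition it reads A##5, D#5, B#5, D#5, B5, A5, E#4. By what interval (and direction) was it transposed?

From G#5 to A##5 is 2 letter names — a second of some quality.
G#5 to A##5 is 3 semitones, which makes it an augmented second; the second version is higher, so the direction is up.
Checking another pair — D4 → E#4 — gives the same interval.

up an augmented second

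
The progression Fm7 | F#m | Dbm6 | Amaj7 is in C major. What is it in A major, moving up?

Dm7 D#m Bbm6 F#maj7

C major up to A major is a major sixth; each chord root moves by that interval while the quality stays the same.
Fm7: root F up a major sixth → D, giving Dm7.
F#m: root F# up a major sixth → D#, giving D#m.
Dbm6: root Db up a major sixth → Bb, giving Bbm6.
Amaj7: root A up a major sixth → F#, giving F#maj7.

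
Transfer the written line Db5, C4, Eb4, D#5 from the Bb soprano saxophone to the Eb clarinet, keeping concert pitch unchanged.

Ab4 G3 Bb3 A#4

First find concert pitch: the Bb soprano saxophone sounds a major second below written, so Db5 C4 Eb4 D#5 sounds Cb5 Bb3 Db4 C#5.
Then write for Eb clarinet: it sounds a minor third above written, so the part must be a minor third below concert.
Cb5 → Ab4
Bb3 → G3
Db4 → Bb3
C#5 → A#4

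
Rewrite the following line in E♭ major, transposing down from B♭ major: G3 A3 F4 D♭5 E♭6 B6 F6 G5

C3 D3 Bb3 Gb4 Ab5 E6 Bb5 C5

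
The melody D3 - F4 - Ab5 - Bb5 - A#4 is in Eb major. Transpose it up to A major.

G#3 B4 D6 E6 D##5

Eb major to A major up is an augmented fourth, so every note moves up by that interval.
D3 -> G#3
F4 -> B4
Ab5 -> D6
Bb5 -> E6
A#4 -> D##5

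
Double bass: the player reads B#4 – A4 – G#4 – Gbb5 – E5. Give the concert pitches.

B#3 A3 G#3 Gbb4 E4

The double bass sounds a perfect octave below written, so transpose each written note down a perfect octave.
B#4 gives B#3
A4 gives A3
G#4 gives G#3
Gbb5 gives Gbb4
E5 gives E4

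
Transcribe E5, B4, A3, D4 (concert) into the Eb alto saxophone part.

C#6 G#5 F#4 B4

The Eb alto saxophone sounds a major sixth below written, so the written part must be a major sixth above concert — transpose each note up.
E5 to C#6
B4 to G#5
A3 to F#4
D4 to B4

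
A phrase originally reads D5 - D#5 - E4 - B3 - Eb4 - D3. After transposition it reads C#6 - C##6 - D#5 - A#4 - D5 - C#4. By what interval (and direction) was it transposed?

up a major seventh

From D5 to C#6 is 7 letter names — a seventh of some quality.
D5 to C#6 is 11 semitones, which makes it a major seventh; the second version is higher, so the direction is up.
Checking another pair — D3 → C#4 — gives the same interval.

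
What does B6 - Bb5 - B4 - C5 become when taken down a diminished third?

B6: a third down reaches G, and 2 semitones makes it G##6.
A diminished third down from Bb5 gives G#5.
A diminished third down from B4 gives G##4.
A diminished third down from C5 gives A#4.

G##6 G#5 G##4 A#4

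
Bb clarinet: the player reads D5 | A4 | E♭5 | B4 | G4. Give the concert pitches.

C5 G4 Db5 A4 F4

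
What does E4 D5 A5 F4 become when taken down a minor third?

C#4 B4 F#5 D4

E4 → C#4
D5 → B4
A5 → F#5
F4 → D4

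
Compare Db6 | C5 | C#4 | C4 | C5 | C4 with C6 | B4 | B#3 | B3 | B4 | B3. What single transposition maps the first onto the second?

down a minor second

Take the first pair: Db6 → C6. D to C spans 2 letter names, so the interval is some kind of second.
C6 to Db6 is 1 semitone, which makes it a minor second; the second version is lower, so the direction is down.
Checking another pair — C4 → B3 — gives the same interval.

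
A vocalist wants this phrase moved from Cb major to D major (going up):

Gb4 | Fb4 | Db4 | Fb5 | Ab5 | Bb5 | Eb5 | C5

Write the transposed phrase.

Cb major to D major up is an augmented second, so every note moves up by that interval.
Gb4 gives A4
Fb4 gives G4
Db4 gives E4
Fb5 gives G5
Ab5 gives B5
Bb5 gives C#6
Eb5 gives F#5
C5 gives D#5

A4 G4 E4 G5 B5 C#6 F#5 D#5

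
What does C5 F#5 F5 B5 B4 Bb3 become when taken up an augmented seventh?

B#5 E##6 E#6 A##6 A##5 A#4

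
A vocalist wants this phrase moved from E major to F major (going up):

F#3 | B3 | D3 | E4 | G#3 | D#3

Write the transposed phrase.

G3 C4 Eb3 F4 A3 E3

E major to F major up is a minor second, so every note moves up by that interval.
F#3 -> G3
B3 -> C4
D3 -> Eb3
E4 -> F4
G#3 -> A3
D#3 -> E3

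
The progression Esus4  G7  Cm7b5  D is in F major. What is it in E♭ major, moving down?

Dsus4 F7 Bbm7b5 C

F major down to E♭ major is a major second; each chord root moves by that interval while the quality stays the same.
Esus4: root E down a major second → D, giving Dsus4.
G7: root G down a major second → F, giving F7.
Cm7b5: root C down a major second → Bb, giving Bbm7b5.
D: root D down a major second → C, giving C.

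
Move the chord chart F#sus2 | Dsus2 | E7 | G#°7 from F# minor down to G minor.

Gsus2 Ebsus2 F7 A°7

F# minor down to G minor is a major seventh; each chord root moves by that interval while the quality stays the same.
F#sus2: root F# down a major seventh → G, giving Gsus2.
Dsus2: root D down a major seventh → Eb, giving Ebsus2.
E7: root E down a major seventh → F, giving F7.
G#°7: root G# down a major seventh → A, giving A°7.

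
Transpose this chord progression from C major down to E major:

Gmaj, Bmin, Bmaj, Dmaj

C major down to E major is a minor sixth; each chord root moves by that interval while the quality stays the same.
Gmaj: root G down a minor sixth → B, giving Bmaj.
Bmin: root B down a minor sixth → D#, giving D#min.
Bmaj: root B down a minor sixth → D#, giving D#maj.
Dmaj: root D down a minor sixth → F#, giving F#maj.

Bmaj D#min D#maj F#maj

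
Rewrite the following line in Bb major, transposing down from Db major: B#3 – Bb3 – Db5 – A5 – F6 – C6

G##3 G3 Bb4 F#5 D6 A5

From Db down to Bb is a minor third; apply that to each pitch.
B#3 → G##3
Bb3 → G3
Db5 → Bb4
A5 → F#5
F6 → D6
C6 → A5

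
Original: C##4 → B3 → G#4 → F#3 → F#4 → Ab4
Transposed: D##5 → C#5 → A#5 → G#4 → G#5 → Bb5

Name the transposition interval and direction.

From C##4 to D##5 is 9 letter names — a ninth of some quality.
C##4 to D##5 is 14 semitones, which makes it a major ninth; the second version is higher, so the direction is up.
Checking another pair — Ab4 → Bb5 — gives the same interval.

up a major ninth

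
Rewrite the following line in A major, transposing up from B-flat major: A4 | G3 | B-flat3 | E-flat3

From B-flat up to A is a major seventh; apply that to each pitch.
A4 to G#5
G3 to F#4
Bb3 to A4
Eb3 to D4

G#5 F#4 A4 D4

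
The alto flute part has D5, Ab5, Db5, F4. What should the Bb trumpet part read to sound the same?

First find concert pitch: the alto flute sounds a perfect fourth below written, so D5 Ab5 Db5 F4 sounds A4 Eb5 Ab4 C4.
Then write for Bb trumpet: it sounds a major second below written, so the part must be a major second above concert.
A4 → B4
Eb5 → F5
Ab4 → Bb4
C4 → D4

B4 F5 Bb4 D4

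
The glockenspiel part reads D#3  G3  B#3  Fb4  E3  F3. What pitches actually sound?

The glockenspiel sounds a perfect fifteenth above written, so transpose each written note up a perfect fifteenth.
D#3 -> D#5
G3 -> G5
B#3 -> B#5
Fb4 -> Fb6
E3 -> E5
F3 -> F5

D#5 G5 B#5 Fb6 E5 F5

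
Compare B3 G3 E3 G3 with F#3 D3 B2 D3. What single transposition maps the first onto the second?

Take the first pair: B3 → F#3. B to F spans 4 letter names, so the interval is some kind of fourth.
F#3 to B3 is 5 semitones, which makes it a perfect fourth; the second version is lower, so the direction is down.
Checking another pair — G3 → D3 — gives the same interval.

down a perfect fourth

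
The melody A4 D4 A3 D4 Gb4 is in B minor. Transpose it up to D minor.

From B up to D is a minor third; apply that to each pitch.
A4 -> C5
D4 -> F4
A3 -> C4
D4 -> F4
Gb4 -> Bbb4

C5 F4 C4 F4 Bbb4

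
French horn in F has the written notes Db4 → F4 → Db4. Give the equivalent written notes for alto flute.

Cb4 Eb4 Cb4

First find concert pitch: the French horn in F sounds a perfect fifth below written, so Db4 F4 Db4 sounds Gb3 Bb3 Gb3.
Then write for alto flute: it sounds a perfect fourth below written, so the part must be a perfect fourth above concert.
Gb3 → Cb4
Bb3 → Eb4
Gb3 → Cb4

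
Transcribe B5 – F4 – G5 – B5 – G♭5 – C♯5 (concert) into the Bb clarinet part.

Written C4 sounds as Bb3 on the Bb clarinet, so concert pitches are written a major second up.
B5 becomes C#6
F4 becomes G4
G5 becomes A5
B5 becomes C#6
Gb5 becomes Ab5
C#5 becomes D#5

C#6 G4 A5 C#6 Ab5 D#5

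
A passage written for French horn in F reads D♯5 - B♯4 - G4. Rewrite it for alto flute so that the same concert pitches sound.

First find concert pitch: the French horn in F sounds a perfect fifth below written, so D♯5 B♯4 G4 sounds G#4 E#4 C4.
Then write for alto flute: it sounds a perfect fourth below written, so the part must be a perfect fourth above concert.
G#4 → C#5
E#4 → A#4
C4 → F4

C#5 A#4 F4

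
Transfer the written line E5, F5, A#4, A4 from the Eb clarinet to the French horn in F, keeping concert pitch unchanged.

First find concert pitch: the Eb clarinet sounds a minor third above written, so E5 F5 A#4 A4 sounds G5 Ab5 C#5 C5.
Then write for French horn in F: it sounds a perfect fifth below written, so the part must be a perfect fifth above concert.
G5 → D6
Ab5 → Eb6
C#5 → G#5
C5 → G5

D6 Eb6 G#5 G5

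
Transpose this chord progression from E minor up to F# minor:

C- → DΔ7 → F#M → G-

D- EΔ7 G#M A-

E minor up to F# minor is a major second; each chord root moves by that interval while the quality stays the same.
C-: root C up a major second → D, giving D-.
DΔ7: root D up a major second → E, giving EΔ7.
F#M: root F# up a major second → G#, giving G#M.
G-: root G up a major second → A, giving A-.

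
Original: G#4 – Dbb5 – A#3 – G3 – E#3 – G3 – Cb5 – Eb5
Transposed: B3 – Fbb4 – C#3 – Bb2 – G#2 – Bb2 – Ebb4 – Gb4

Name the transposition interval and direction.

down a major sixth

From G#4 to B3 is 6 letter names — a sixth of some quality.
B3 to G#4 is 9 semitones, which makes it a major sixth; the second version is lower, so the direction is down.
Checking another pair — Eb5 → Gb4 — gives the same interval.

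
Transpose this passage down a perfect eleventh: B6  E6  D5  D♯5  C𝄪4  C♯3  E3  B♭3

F#5 B4 A3 A#3 G##2 G#1 B1 F2

B6 → F#5
E6 → B4
D5 → A3
D#5 → A#3
C##4 → G##2
C#3 → G#1
E3 → B1
Bb3 → F2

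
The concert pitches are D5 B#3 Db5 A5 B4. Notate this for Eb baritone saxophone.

Written C4 sounds as Eb2 on the Eb baritone saxophone, so concert pitches are written a major thirteenth up.
D5 becomes B6
B#3 becomes G##5
Db5 becomes Bb6
A5 becomes F#7
B4 becomes G#6

B6 G##5 Bb6 F#7 G#6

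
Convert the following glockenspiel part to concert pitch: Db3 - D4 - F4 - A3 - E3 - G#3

Db5 D6 F6 A5 E5 G#5

The glockenspiel sounds a perfect fifteenth above written, so transpose each written note up a perfect fifteenth.
Db3 -> Db5
D4 -> D6
F4 -> F6
A3 -> A5
E3 -> E5
G#3 -> G#5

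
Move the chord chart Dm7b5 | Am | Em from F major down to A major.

F#m7b5 C#m G#m

F major down to A major is a minor sixth; each chord root moves by that interval while the quality stays the same.
Dm7b5: root D down a minor sixth → F#, giving F#m7b5.
Am: root A down a minor sixth → C#, giving C#m.
Em: root E down a minor sixth → G#, giving G#m.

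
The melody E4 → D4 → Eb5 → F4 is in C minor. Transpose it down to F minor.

C minor to F minor down is a perfect fifth, so every note moves down by that interval.
E4 becomes A3
D4 becomes G3
Eb5 becomes Ab4
F4 becomes Bb3

A3 G3 Ab4 Bb3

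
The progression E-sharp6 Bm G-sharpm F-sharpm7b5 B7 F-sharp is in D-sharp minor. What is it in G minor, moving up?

A6 Ebm Cm Bbm7b5 Eb7 Bb

D-sharp minor up to G minor is a diminished fourth; each chord root moves by that interval while the quality stays the same.
E-sharp6: root E-sharp up a diminished fourth → A, giving A6.
Bm: root B up a diminished fourth → Eb, giving Ebm.
G-sharpm: root G-sharp up a diminished fourth → C, giving Cm.
F-sharpm7b5: root F-sharp up a diminished fourth → Bb, giving Bbm7b5.
B7: root B up a diminished fourth → Eb, giving Eb7.
F-sharp: root F-sharp up a diminished fourth → Bb, giving Bb.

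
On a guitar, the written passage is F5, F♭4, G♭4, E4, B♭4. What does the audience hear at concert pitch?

F4 Fb3 Gb3 E3 Bb3

Written C4 on the guitar sounds as C3, a perfect octave lower; apply that shift to every note.
F5 becomes F4
Fb4 becomes Fb3
Gb4 becomes Gb3
E4 becomes E3
Bb4 becomes Bb3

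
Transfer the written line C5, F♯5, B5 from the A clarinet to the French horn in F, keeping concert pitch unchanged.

First find concert pitch: the A clarinet sounds a minor third below written, so C5 F♯5 B5 sounds A4 D#5 G#5.
Then write for French horn in F: it sounds a perfect fifth below written, so the part must be a perfect fifth above concert.
A4 → E5
D#5 → A#5
G#5 → D#6

E5 A#5 D#6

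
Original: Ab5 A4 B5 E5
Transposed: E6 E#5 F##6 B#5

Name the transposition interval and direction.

up an augmented fifth

Take the first pair: Ab5 → E6. A to E spans 5 letter names, so the interval is some kind of fifth.
Ab5 to E6 is 8 semitones, which makes it an augmented fifth; the second version is higher, so the direction is up.
Checking another pair — E5 → B#5 — gives the same interval.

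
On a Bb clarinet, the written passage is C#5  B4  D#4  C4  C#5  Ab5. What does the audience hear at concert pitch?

Written C4 on the Bb clarinet sounds as Bb3, a major second lower; apply that shift to every note.
C#5 to B4
B4 to A4
D#4 to C#4
C4 to Bb3
C#5 to B4
Ab5 to Gb5

B4 A4 C#4 Bb3 B4 Gb5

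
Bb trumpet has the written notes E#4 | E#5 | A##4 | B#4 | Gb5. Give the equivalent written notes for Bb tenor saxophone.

E#5 E#6 A##5 B#5 Gb6

First find concert pitch: the Bb trumpet sounds a major second below written, so E#4 E#5 A##4 B#4 Gb5 sounds D#4 D#5 G##4 A#4 Fb5.
Then write for Bb tenor saxophone: it sounds a major ninth below written, so the part must be a major ninth above concert.
D#4 → E#5
D#5 → E#6
G##4 → A##5
A#4 → B#5
Fb5 → Gb6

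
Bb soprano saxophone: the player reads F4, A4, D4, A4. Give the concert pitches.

Eb4 G4 C4 G4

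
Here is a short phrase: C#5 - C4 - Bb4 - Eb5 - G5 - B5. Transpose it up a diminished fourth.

F5 Fb4 Ebb5 Abb5 Cb6 Eb6

C#5: a fourth up reaches F, and 4 semitones makes it F5.
C4: a fourth up reaches F, and 4 semitones makes it Fb4.
A diminished fourth up from Bb4 gives Ebb5.
A diminished fourth up from Eb5 gives Abb5.
G5: a fourth up reaches C, and 4 semitones makes it Cb6.
B5 up a diminished fourth is Eb6.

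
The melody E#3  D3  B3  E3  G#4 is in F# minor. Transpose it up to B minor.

A#3 G3 E4 A3 C#5

F# minor to B minor up is a perfect fourth, so every note moves up by that interval.
E#3 gives A#3
D3 gives G3
B3 gives E4
E3 gives A3
G#4 gives C#5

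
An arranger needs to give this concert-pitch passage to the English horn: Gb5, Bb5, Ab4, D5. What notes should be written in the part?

Db6 F6 Eb5 A5

Written C4 sounds as F3 on the English horn, so concert pitches are written a perfect fifth up.
Gb5 becomes Db6
Bb5 becomes F6
Ab4 becomes Eb5
D5 becomes A5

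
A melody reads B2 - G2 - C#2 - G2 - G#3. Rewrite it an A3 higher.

D##3 B#2 E##2 B#2 B##3

B2 -> D##3
G2 -> B#2
C#2 -> E##2
G2 -> B#2
G#3 -> B##3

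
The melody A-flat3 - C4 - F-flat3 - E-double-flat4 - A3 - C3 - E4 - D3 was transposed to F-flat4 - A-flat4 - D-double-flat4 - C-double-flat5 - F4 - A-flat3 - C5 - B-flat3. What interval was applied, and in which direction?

From Ab3 to Fb4 is 6 letter names — a sixth of some quality.
Ab3 to Fb4 is 8 semitones, which makes it a minor sixth; the second version is higher, so the direction is up.
Checking another pair — D3 → Bb3 — gives the same interval.

up a minor sixth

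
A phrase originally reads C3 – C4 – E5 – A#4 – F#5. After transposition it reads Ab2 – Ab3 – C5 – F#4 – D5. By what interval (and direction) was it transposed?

down a major third

From C3 to Ab2 is 3 letter names — a third of some quality.
Ab2 to C3 is 4 semitones, which makes it a major third; the second version is lower, so the direction is down.
Checking another pair — F#5 → D5 — gives the same interval.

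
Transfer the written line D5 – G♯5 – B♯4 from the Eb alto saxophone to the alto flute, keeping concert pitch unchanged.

Bb4 E5 G#4

First find concert pitch: the Eb alto saxophone sounds a major sixth below written, so D5 G♯5 B♯4 sounds F4 B4 D#4.
Then write for alto flute: it sounds a perfect fourth below written, so the part must be a perfect fourth above concert.
F4 → Bb4
B4 → E5
D#4 → G#4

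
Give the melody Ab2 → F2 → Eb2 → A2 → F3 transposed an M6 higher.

F3 D3 C3 F#3 D4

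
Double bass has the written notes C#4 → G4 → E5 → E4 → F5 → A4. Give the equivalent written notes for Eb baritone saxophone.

A#4 E5 C#6 C#5 D6 F#5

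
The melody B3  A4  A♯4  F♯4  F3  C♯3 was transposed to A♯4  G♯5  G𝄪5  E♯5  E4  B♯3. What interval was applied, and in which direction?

up a major seventh

From B3 to A#4 is 7 letter names — a seventh of some quality.
B3 to A#4 is 11 semitones, which makes it a major seventh; the second version is higher, so the direction is up.
Checking another pair — C#3 → B#3 — gives the same interval.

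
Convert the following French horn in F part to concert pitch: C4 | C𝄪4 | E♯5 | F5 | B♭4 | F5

F3 F##3 A#4 Bb4 Eb4 Bb4

The French horn in F sounds a perfect fifth below written, so transpose each written note down a perfect fifth.
C4 to F3
C##4 to F##3
E#5 to A#4
F5 to Bb4
Bb4 to Eb4
F5 to Bb4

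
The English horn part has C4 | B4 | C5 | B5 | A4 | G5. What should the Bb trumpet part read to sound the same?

G3 F#4 G4 F#5 E4 D5

First find concert pitch: the English horn sounds a perfect fifth below written, so C4 B4 C5 B5 A4 G5 sounds F3 E4 F4 E5 D4 C5.
Then write for Bb trumpet: it sounds a major second below written, so the part must be a major second above concert.
F3 → G3
E4 → F#4
F4 → G4
E5 → F#5
D4 → E4
C5 → D5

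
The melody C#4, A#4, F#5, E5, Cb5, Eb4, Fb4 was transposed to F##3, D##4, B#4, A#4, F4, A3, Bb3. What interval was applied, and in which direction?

Take the first pair: C#4 → F##3. C to F spans 5 letter names, so the interval is some kind of fifth.
F##3 to C#4 is 6 semitones, which makes it a diminished fifth; the second version is lower, so the direction is down.
Checking another pair — Fb4 → Bb3 — gives the same interval.

down a diminished fifth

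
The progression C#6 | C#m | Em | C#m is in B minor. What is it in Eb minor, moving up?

B minor up to Eb minor is a diminished fourth; each chord root moves by that interval while the quality stays the same.
C#6: root C# up a diminished fourth → F, giving F6.
C#m: root C# up a diminished fourth → F, giving Fm.
Em: root E up a diminished fourth → Ab, giving Abm.
C#m: root C# up a diminished fourth → F, giving Fm.

F6 Fm Abm Fm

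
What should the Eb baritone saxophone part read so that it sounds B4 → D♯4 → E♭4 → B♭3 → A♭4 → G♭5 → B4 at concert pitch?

G#6 B#5 C6 G5 F6 Eb7 G#6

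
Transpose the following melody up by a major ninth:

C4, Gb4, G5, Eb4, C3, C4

C4 becomes D5
Gb4 becomes Ab5
G5 becomes A6
Eb4 becomes F5
C3 becomes D4
C4 becomes D5

D5 Ab5 A6 F5 D4 D5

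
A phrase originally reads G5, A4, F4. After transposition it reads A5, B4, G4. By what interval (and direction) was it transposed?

up a major second

From G5 to A5 is 2 letter names — a second of some quality.
G5 to A5 is 2 semitones, which makes it a major second; the second version is higher, so the direction is up.
Checking another pair — F4 → G4 — gives the same interval.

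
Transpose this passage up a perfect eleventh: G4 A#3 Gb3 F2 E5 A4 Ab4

C6 D#5 Cb5 Bb3 A6 D6 Db6

A perfect eleventh up from G4 gives C6.
A#3 up a perfect eleventh is D#5.
Gb3: an eleventh up reaches C, and 17 semitones makes it Cb5.
A perfect eleventh up from F2 gives Bb3.
A perfect eleventh up from E5 gives A6.
A perfect eleventh up from A4 gives D6.
Ab4 up a perfect eleventh is Db6.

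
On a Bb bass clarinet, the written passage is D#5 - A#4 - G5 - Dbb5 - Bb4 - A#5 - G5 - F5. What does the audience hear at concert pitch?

The Bb bass clarinet sounds a major ninth below written, so transpose each written note down a major ninth.
D#5 → C#4
A#4 → G#3
G5 → F4
Dbb5 → Cbb4
Bb4 → Ab3
A#5 → G#4
G5 → F4
F5 → Eb4

C#4 G#3 F4 Cbb4 Ab3 G#4 F4 Eb4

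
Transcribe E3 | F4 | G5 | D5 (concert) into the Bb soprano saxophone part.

F#3 G4 A5 E5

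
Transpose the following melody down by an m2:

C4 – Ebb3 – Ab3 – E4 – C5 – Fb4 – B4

B3 Db3 G3 D#4 B4 Eb4 A#4

C4 to B3
Ebb3 to Db3
Ab3 to G3
E4 to D#4
C5 to B4
Fb4 to Eb4
B4 to A#4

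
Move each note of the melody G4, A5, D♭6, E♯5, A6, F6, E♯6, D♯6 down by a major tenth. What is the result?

Eb3 F4 Bbb4 C#4 F5 Db5 C#5 B4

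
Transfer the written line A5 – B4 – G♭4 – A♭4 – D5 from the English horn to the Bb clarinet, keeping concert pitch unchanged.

First find concert pitch: the English horn sounds a perfect fifth below written, so A5 B4 G♭4 A♭4 D5 sounds D5 E4 Cb4 Db4 G4.
Then write for Bb clarinet: it sounds a major second below written, so the part must be a major second above concert.
D5 → E5
E4 → F#4
Cb4 → Db4
Db4 → Eb4
G4 → A4

E5 F#4 Db4 Eb4 A4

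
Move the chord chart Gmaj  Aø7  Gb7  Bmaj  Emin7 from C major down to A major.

C major down to A major is a minor third; each chord root moves by that interval while the quality stays the same.
Gmaj: root G down a minor third → E, giving Emaj.
Aø7: root A down a minor third → F#, giving F#ø7.
Gb7: root Gb down a minor third → Eb, giving Eb7.
Bmaj: root B down a minor third → G#, giving G#maj.
Emin7: root E down a minor third → C#, giving C#min7.

Emaj F#ø7 Eb7 G#maj C#min7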